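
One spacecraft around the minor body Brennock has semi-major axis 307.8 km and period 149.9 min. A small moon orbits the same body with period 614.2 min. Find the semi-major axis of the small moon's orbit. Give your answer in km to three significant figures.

a₂ ≈ 788 km

Kepler's third law: a³ ∝ T², so a₂ = a₁ (T₂/T₁)^(2/3).
T₂/T₁ = 4.097, (T₂/T₁)^(2/3) = 2.561.
a₂ = 307.8 × 2.561 = 788.1 km.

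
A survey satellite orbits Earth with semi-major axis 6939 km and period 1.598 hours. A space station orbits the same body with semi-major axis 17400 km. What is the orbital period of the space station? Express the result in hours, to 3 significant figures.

Kepler's third law: T² ∝ a³, so T₂ = T₁ (a₂/a₁)^(3/2).
a₂/a₁ = 2.508, (a₂/a₁)^(3/2) = 3.971.
T₂ = 1.598 × 3.971 = 6.345 hours.

T₂ ≈ 6.35 hours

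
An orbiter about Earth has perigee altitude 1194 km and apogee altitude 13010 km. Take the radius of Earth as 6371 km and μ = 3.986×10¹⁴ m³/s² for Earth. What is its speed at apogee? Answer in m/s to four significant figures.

r_p = 6371 + 1194 = 7565.0 km = 7.5650×10⁶ m.
r_a = 6371 + 13010 = 19381 km = 1.9381×10⁷ m.
Semi-major axis a = (r_p + r_a)/2 = 13473 km = 1.347×10⁷ m.
Vis-viva: v² = μ(2/r − 1/a) = 3.986×10¹⁴ × (1.032×10⁻⁷ − 7.422×10⁻⁸) = 1.155×10⁷ m²/s².
v = 3398 m/s.

v ≈ 3398 m/s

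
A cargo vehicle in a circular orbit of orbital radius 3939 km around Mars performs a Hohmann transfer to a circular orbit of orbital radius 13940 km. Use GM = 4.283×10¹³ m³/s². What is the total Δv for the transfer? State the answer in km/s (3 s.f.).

r₁ = 3939 km = 3.939×10⁶ m.
r₂ = 13940 km = 1.394×10⁷ m.
Transfer ellipse a_t = (r₁ + r₂)/2 = 8.940×10⁶ m.
At r₁: circular v_c1 = √(μ/r₁) = 3297 m/s; transfer-periapsis v_p = √[μ(2/r₁ − 1/a_t)] = 4118 m/s.
Δv₁ = v_p − v_c1 = 820.2 m/s.
At r₂: circular v_c2 = √(μ/r₂) = 1753 m/s; transfer-apoapsis v_a = √[μ(2/r₂ − 1/a_t)] = 1164 m/s.
Δv₂ = v_c2 − v_a = 589.3 m/s.
Total Δv = Δv₁ + Δv₂ = 1410 m/s = 1.410 km/s.

Δv_total ≈ 1.41 km/s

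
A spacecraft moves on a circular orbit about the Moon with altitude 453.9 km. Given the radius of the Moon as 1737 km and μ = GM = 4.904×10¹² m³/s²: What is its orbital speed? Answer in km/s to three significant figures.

v ≈ 1.50 km/s

r = 1737 + 453.9 = 2190.9 km = 2.1909×10⁶ m.
For a circular orbit v = √(μ/r) = √(4.904×10¹² / 2.191×10⁶) = √(2.238×10⁶) = 1496 m/s.
That is 1.496 km/s.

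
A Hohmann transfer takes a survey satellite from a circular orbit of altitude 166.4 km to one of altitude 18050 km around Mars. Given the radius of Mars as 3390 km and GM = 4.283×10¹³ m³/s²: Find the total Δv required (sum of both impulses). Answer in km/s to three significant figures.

r₁ = 3390 + 166.4 = 3556.4 km = 3.5564×10⁶ m.
r₂ = 3390 + 18050 = 21440 km = 2.1440×10⁷ m.
Transfer ellipse a_t = (r₁ + r₂)/2 = 1.250×10⁷ m.
At r₁: circular v_c1 = √(μ/r₁) = 3470 m/s; transfer-periapsis v_p = √[μ(2/r₁ − 1/a_t)] = 4545 m/s.
Δv₁ = v_p − v_c1 = 1075 m/s.
At r₂: circular v_c2 = √(μ/r₂) = 1413 m/s; transfer-apoapsis v_a = √[μ(2/r₂ − 1/a_t)] = 754.0 m/s.
Δv₂ = v_c2 − v_a = 659.4 m/s.
Total Δv = Δv₁ + Δv₂ = 1734 m/s = 1.734 km/s.

Δv_total ≈ 1.73 km/s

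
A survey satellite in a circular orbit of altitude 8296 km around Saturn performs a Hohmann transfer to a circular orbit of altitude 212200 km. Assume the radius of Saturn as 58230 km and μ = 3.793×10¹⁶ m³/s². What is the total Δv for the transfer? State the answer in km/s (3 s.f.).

Δv_total ≈ 10.8 km/s

r₁ = 58230 + 8296 = 66526 km = 6.6526×10⁷ m.
r₂ = 58230 + 212200 = 270430 km = 2.7043×10⁸ m.
Transfer ellipse a_t = (r₁ + r₂)/2 = 1.685×10⁸ m.
At r₁: circular v_c1 = √(μ/r₁) = 23880 m/s; transfer-perikrone v_p = √[μ(2/r₁ − 1/a_t)] = 30250 m/s.
Δv₁ = v_p − v_c1 = 6374 m/s.
At r₂: circular v_c2 = √(μ/r₂) = 11840 m/s; transfer-apokrone v_a = √[μ(2/r₂ − 1/a_t)] = 7442 m/s.
Δv₂ = v_c2 − v_a = 4401 m/s.
Total Δv = Δv₁ + Δv₂ = 10780 m/s = 10.78 km/s.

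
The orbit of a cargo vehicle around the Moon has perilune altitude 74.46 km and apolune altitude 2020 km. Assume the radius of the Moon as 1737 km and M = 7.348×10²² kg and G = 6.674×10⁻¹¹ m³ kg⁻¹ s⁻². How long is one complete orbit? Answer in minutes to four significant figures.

μ = GM = 6.674×10⁻¹¹ × 7.348×10²² = 4.904×10¹² m³/s².
r_p = 1737 + 74.46 = 1811.5 km = 1.8115×10⁶ m.
r_a = 1737 + 2020 = 3757.0 km = 3.7570×10⁶ m.
Semi-major axis a = (r_p + r_a)/2 = (1811.5 + 3757.0)/2 = 2784.2 km = 2.784×10⁶ m.
By Kepler's third law T = 2π√(a³/μ) = 2π × 2.098×10³ = 1.318×10⁴ s.
= 219.7 minutes.

T ≈ 219.7 minutes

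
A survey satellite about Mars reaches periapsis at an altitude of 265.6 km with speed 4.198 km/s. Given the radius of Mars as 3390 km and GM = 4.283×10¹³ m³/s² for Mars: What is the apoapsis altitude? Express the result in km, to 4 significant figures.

r_p = 3390 + 265.6 = 3655.6 km = 3.656×10⁶ m.
Specific energy ε = v²/2 − μ/r = -2.905×10⁶ J/kg, so a = −μ/(2ε) = 7.373×10⁶ m.
The apsides satisfy r_p + r_a = 2a, so the apoapsis radius is 2a − r_p = 1.109×10⁷ m = 11090 km.
Apoapsis altitude = 11090 − 3390 = 7699.6 km.

apoapsis altitude ≈ 7700 km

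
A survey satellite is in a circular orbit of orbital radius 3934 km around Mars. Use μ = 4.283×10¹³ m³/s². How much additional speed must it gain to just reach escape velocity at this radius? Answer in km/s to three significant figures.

r = 3934 km = 3.934×10⁶ m.
Circular speed v_c = √(μ/r) = 3300 m/s.
Escape speed v_esc = √(2μ/r) = √2 × v_c = 4666 m/s.
Δv = v_esc − v_c = 1367 m/s = 1.367 km/s.

Δv ≈ 1.37 km/s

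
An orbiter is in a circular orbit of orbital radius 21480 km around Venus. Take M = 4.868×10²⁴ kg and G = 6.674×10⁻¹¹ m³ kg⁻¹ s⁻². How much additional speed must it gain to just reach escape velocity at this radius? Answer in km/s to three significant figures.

Δv ≈ 1.61 km/s

μ = GM = 6.674×10⁻¹¹ × 4.868×10²⁴ = 3.249×10¹⁴ m³/s².
r = 21480 km = 2.148×10⁷ m.
Circular speed v_c = √(μ/r) = 3889 m/s.
Escape speed v_esc = √(2μ/r) = √2 × v_c = 5500 m/s.
Δv = v_esc − v_c = 1611 m/s = 1.611 km/s.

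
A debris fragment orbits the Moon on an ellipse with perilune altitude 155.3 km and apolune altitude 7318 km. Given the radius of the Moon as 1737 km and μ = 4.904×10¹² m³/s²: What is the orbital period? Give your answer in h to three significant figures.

r_p = 1737 + 155.3 = 1892.3 km = 1.8923×10⁶ m.
r_a = 1737 + 7318 = 9055.0 km = 9.0550×10⁶ m.
Semi-major axis a = (r_p + r_a)/2 = (1892.3 + 9055.0)/2 = 5473.6 km = 5.474×10⁶ m.
By Kepler's third law T = 2π√(a³/μ) = 2π × 5.783×10³ = 3.633×10⁴ s.
= 10.09 h.

T ≈ 10.1 h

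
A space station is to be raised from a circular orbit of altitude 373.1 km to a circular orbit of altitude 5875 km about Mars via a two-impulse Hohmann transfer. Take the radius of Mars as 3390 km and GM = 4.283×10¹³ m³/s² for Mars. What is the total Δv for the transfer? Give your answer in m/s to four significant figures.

r₁ = 3390 + 373.1 = 3763.1 km = 3.7631×10⁶ m.
r₂ = 3390 + 5875 = 9265.0 km = 9.2650×10⁶ m.
Transfer ellipse a_t = (r₁ + r₂)/2 = 6.514×10⁶ m.
At r₁: circular v_c1 = √(μ/r₁) = 3374 m/s; transfer-periapsis v_p = √[μ(2/r₁ − 1/a_t)] = 4023 m/s.
Δv₁ = v_p − v_c1 = 649.8 m/s.
At r₂: circular v_c2 = √(μ/r₂) = 2150 m/s; transfer-apoapsis v_a = √[μ(2/r₂ − 1/a_t)] = 1634 m/s.
Δv₂ = v_c2 − v_a = 515.9 m/s.
Total Δv = Δv₁ + Δv₂ = 1166 m/s.

Δv_total ≈ 1166 m/s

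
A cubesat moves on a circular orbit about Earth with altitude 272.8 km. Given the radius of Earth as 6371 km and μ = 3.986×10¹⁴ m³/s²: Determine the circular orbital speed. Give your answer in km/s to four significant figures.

v ≈ 7.746 km/s

r = 6371 + 272.8 = 6643.8 km = 6.6438×10⁶ m.
For a circular orbit v = √(μ/r) = √(3.986×10¹⁴ / 6.644×10⁶) = √(6.000×10⁷) = 7746 m/s.
That is 7.746 km/s.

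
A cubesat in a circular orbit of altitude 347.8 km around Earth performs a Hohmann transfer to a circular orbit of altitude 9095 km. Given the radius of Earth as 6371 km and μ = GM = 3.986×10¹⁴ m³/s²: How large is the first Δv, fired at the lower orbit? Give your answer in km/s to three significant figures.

r₁ = 6371 + 347.8 = 6718.8 km = 6.7188×10⁶ m.
r₂ = 6371 + 9095 = 15466 km = 1.5466×10⁷ m.
Transfer ellipse a_t = (r₁ + r₂)/2 = 1.109×10⁷ m.
At r₁: circular v_c1 = √(μ/r₁) = 7702 m/s; transfer-perigee v_p = √[μ(2/r₁ − 1/a_t)] = 9095 m/s.
Δv₁ = v_p − v_c1 = 1393 m/s.
= 1.393 km/s.

Δv ≈ 1.39 km/s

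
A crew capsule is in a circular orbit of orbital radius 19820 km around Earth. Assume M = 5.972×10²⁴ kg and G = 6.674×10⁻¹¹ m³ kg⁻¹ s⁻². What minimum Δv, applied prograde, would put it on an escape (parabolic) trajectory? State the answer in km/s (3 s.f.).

Δv ≈ 1.86 km/s

μ = GM = 6.674×10⁻¹¹ × 5.972×10²⁴ = 3.986×10¹⁴ m³/s².
r = 19820 km = 1.982×10⁷ m.
Circular speed v_c = √(μ/r) = 4484 m/s.
Escape speed v_esc = √(2μ/r) = √2 × v_c = 6342 m/s.
Δv = v_esc − v_c = 1857 m/s = 1.857 km/s.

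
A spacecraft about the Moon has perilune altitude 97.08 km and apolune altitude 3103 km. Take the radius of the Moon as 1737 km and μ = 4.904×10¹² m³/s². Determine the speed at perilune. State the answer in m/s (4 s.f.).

v ≈ 1969 m/s

r_p = 1737 + 97.08 = 1834.1 km = 1.8341×10⁶ m.
r_a = 1737 + 3103 = 4840.0 km = 4.8400×10⁶ m.
Semi-major axis a = (r_p + r_a)/2 = 3337.0 km = 3.337×10⁶ m.
Vis-viva: v² = μ(2/r − 1/a) = 4.904×10¹² × (1.090×10⁻⁶ − 2.997×10⁻⁷) = 3.878×10⁶ m²/s².
v = 1969 m/s.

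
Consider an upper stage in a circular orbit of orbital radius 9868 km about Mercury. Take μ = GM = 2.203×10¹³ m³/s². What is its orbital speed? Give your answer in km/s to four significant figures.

v ≈ 1.494 km/s

r = 9868 km = 9.868×10⁶ m.
For a circular orbit v = √(μ/r) = √(2.203×10¹³ / 9.868×10⁶) = √(2.232×10⁶) = 1494 m/s.
That is 1.494 km/s.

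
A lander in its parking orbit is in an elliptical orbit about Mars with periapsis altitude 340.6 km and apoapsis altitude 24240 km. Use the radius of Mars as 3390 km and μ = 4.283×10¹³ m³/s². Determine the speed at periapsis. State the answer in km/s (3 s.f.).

r_p = 3390 + 340.6 = 3730.6 km = 3.7306×10⁶ m.
r_a = 3390 + 24240 = 27630 km = 2.7630×10⁷ m.
Semi-major axis a = (r_p + r_a)/2 = 15680 km = 1.568×10⁷ m.
Vis-viva: v² = μ(2/r − 1/a) = 4.283×10¹³ × (5.361×10⁻⁷ − 6.377×10⁻⁸) = 2.023×10⁷ m²/s².
v = 4498 m/s = 4.498 km/s.

v ≈ 4.50 km/s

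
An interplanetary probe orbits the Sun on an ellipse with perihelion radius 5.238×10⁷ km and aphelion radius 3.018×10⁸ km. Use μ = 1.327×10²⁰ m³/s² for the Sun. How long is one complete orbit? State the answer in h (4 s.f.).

Semi-major axis a = (r_p + r_a)/2 = (5.2380×10⁷ + 3.0180×10⁸)/2 = 1.7709×10⁸ km = 1.771×10¹¹ m.
By Kepler's third law T = 2π√(a³/μ) = 2π × 6.469×10⁶ = 4.065×10⁷ s.
= 11290 h.

T ≈ 11290 h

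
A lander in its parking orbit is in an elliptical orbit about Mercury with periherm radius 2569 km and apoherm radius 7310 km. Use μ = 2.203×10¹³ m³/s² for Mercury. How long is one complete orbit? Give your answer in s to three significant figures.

Semi-major axis a = (r_p + r_a)/2 = (2569.0 + 7310.0)/2 = 4939.5 km = 4.940×10⁶ m.
By Kepler's third law T = 2π√(a³/μ) = 2π × 2.339×10³ = 1.470×10⁴ s.

T ≈ 14700 s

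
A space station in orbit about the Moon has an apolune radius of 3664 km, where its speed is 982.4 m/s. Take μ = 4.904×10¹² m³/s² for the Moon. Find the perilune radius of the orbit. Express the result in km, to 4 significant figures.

perilune radius ≈ 2066 km

r_a = 3.664×10⁶ m.
Specific energy ε = v²/2 − μ/r = -8.559×10⁵ J/kg, so a = −μ/(2ε) = 2.865×10⁶ m.
The apsides satisfy r_p + r_a = 2a, so the perilune radius is 2a − r_a = 2.066×10⁶ m = 2065.8 km.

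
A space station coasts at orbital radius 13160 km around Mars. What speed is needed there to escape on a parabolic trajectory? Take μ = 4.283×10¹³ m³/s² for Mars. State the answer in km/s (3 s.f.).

v_esc ≈ 2.55 km/s

r = 13160 km = 1.316×10⁷ m.
Escape speed v_esc = √(2μ/r) = √(2 × 4.283×10¹³ / 1.316×10⁷) = √(6.509×10⁶) = 2551 m/s.
= 2.551 km/s.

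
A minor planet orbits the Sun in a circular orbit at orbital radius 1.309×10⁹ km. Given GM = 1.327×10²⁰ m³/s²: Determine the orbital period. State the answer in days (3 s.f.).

r = 1.309×10⁹ km = 1.309×10¹² m.
Kepler's third law: T = 2π√(r³/μ) = 2π√((1.309×10¹²)³ / 1.327×10²⁰).
r³/μ = 1.690×10¹⁶ s², so T = 2π × 1.300×10⁸ = 8.169×10⁸ s.
Converting: 8.169×10⁸ s ÷ 86400 = 9455 days.

T ≈ 9450 days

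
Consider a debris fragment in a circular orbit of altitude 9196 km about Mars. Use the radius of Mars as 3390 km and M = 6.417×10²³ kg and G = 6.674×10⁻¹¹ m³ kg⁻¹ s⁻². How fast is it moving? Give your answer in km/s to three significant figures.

μ = GM = 6.674×10⁻¹¹ × 6.417×10²³ = 4.283×10¹³ m³/s².
r = 3390 + 9196 = 12586 km = 1.2586×10⁷ m.
For a circular orbit v = √(μ/r) = √(4.283×10¹³ / 1.259×10⁷) = √(3.403×10⁶) = 1845 m/s.
That is 1.845 km/s.

v ≈ 1.84 km/s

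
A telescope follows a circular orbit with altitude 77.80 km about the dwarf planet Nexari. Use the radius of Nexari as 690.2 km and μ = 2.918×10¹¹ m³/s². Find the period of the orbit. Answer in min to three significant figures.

r = 690.2 + 77.80 = 768.00 km = 7.6800×10⁵ m.
Kepler's third law: T = 2π√(r³/μ) = 2π√((7.680×10⁵)³ / 2.918×10¹¹).
r³/μ = 1.552×10⁶ s², so T = 2π × 1.246×10³ = 7.829×10³ s.
Converting: 7.829×10³ s ÷ 60.00 = 130.5 min.

T ≈ 130 min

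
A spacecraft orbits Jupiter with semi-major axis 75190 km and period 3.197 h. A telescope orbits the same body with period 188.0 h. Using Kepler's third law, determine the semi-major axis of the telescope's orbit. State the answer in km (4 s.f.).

Kepler's third law: a³ ∝ T², so a₂ = a₁ (T₂/T₁)^(2/3).
T₂/T₁ = 58.81, (T₂/T₁)^(2/3) = 15.12.
a₂ = 75190 × 15.12 = 1.137×10⁶ km.

a₂ ≈ 1.137×10⁶ km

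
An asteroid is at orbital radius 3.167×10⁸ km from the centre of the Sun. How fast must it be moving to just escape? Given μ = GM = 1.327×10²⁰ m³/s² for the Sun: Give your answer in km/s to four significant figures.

v_esc ≈ 28.95 km/s

r = 3.167×10⁸ km = 3.167×10¹¹ m.
Escape speed v_esc = √(2μ/r) = √(2 × 1.327×10²⁰ / 3.167×10¹¹) = √(8.380×10⁸) = 28950 m/s.
= 28.95 km/s.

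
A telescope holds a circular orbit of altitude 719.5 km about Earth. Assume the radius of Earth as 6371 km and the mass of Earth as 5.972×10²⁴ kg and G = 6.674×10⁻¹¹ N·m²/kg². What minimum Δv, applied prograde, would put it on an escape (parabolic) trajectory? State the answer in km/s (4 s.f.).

μ = GM = 6.674×10⁻¹¹ × 5.972×10²⁴ = 3.986×10¹⁴ m³/s².
r = 6371 + 719.5 = 7090.5 km = 7.0905×10⁶ m.
Circular speed v_c = √(μ/r) = 7497 m/s.
Escape speed v_esc = √(2μ/r) = √2 × v_c = 10600 m/s.
Δv = v_esc − v_c = 3106 m/s = 3.106 km/s.

Δv ≈ 3.106 km/s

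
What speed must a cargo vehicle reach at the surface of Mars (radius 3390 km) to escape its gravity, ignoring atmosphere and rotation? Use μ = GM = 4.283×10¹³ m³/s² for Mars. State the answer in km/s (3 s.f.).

v_esc ≈ 5.03 km/s

r = R = 3.390×10⁶ m.
Escape speed v_esc = √(2μ/r) = √(2 × 4.283×10¹³ / 3.390×10⁶) = √(2.527×10⁷) = 5027 m/s.
= 5.027 km/s.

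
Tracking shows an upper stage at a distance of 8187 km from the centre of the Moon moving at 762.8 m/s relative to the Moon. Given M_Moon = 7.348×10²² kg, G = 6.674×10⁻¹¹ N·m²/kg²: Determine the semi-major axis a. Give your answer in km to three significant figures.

a ≈ 7960 km

μ = GM = 6.674×10⁻¹¹ × 7.348×10²² = 4.904×10¹² m³/s².
r = 8.187×10⁶ m.
Vis-viva rearranged: 1/a = 2/r − v²/μ = 2.443×10⁻⁷ − 1.186×10⁻⁷ = 1.256×10⁻⁷ m⁻¹.
a = 7.959×10⁶ m = 7959.2 km.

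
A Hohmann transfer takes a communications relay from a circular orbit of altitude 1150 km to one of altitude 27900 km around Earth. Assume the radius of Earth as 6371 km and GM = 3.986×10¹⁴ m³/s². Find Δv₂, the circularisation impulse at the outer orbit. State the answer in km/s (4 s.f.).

Δv ≈ 1.364 km/s

r₁ = 6371 + 1150 = 7521.0 km = 7.5210×10⁶ m.
r₂ = 6371 + 27900 = 34271 km = 3.4271×10⁷ m.
Transfer ellipse a_t = (r₁ + r₂)/2 = 2.090×10⁷ m.
At r₁: circular v_c1 = √(μ/r₁) = 7280 m/s; transfer-perigee v_p = √[μ(2/r₁ − 1/a_t)] = 9323 m/s.
At r₂: circular v_c2 = √(μ/r₂) = 3410 m/s; transfer-apogee v_a = √[μ(2/r₂ − 1/a_t)] = 2046 m/s.
Δv₂ = v_c2 − v_a = 1364 m/s.
= 1.364 km/s.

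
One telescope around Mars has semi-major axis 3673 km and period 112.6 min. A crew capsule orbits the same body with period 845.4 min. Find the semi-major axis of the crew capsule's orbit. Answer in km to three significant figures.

Kepler's third law: a³ ∝ T², so a₂ = a₁ (T₂/T₁)^(2/3).
T₂/T₁ = 7.508, (T₂/T₁)^(2/3) = 3.834.
a₂ = 3673 × 3.834 = 14080 km.

a₂ ≈ 14100 km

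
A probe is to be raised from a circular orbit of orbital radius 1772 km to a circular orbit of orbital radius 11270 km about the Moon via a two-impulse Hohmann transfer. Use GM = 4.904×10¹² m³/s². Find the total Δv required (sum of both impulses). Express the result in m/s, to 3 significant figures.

r₁ = 1772 km = 1.772×10⁶ m.
r₂ = 11270 km = 1.127×10⁷ m.
Transfer ellipse a_t = (r₁ + r₂)/2 = 6.521×10⁶ m.
At r₁: circular v_c1 = √(μ/r₁) = 1664 m/s; transfer-perilune v_p = √[μ(2/r₁ − 1/a_t)] = 2187 m/s.
Δv₁ = v_p − v_c1 = 523.4 m/s.
At r₂: circular v_c2 = √(μ/r₂) = 659.6 m/s; transfer-apolune v_a = √[μ(2/r₂ − 1/a_t)] = 343.9 m/s.
Δv₂ = v_c2 − v_a = 315.8 m/s.
Total Δv = Δv₁ + Δv₂ = 839.2 m/s.

Δv_total ≈ 839 m/s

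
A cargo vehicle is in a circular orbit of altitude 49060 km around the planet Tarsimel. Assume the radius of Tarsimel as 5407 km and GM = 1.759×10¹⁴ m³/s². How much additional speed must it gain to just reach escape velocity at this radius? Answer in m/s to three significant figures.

r = 5407 + 49060 = 54467 km = 5.4467×10⁷ m.
Circular speed v_c = √(μ/r) = 1797 m/s.
Escape speed v_esc = √(2μ/r) = √2 × v_c = 2541 m/s.
Δv = v_esc − v_c = 744.4 m/s.

Δv ≈ 744 m/s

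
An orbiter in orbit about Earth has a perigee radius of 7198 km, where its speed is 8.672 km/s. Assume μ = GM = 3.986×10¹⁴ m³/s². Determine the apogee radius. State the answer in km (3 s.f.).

apogee radius ≈ 15200 km

r_p = 7.198×10⁶ m.
Specific energy ε = v²/2 − μ/r = -1.777×10⁷ J/kg, so a = −μ/(2ε) = 1.121×10⁷ m.
The apsides satisfy r_p + r_a = 2a, so the apogee radius is 2a − r_p = 1.523×10⁷ m = 15227 km.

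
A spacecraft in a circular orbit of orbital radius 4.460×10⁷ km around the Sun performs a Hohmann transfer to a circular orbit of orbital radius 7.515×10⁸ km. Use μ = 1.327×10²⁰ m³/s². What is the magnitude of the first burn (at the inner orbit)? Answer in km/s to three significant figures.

Δv ≈ 20.4 km/s

r₁ = 4.460×10⁷ km = 4.460×10¹⁰ m.
r₂ = 7.515×10⁸ km = 7.515×10¹¹ m.
Transfer ellipse a_t = (r₁ + r₂)/2 = 3.980×10¹¹ m.
At r₁: circular v_c1 = √(μ/r₁) = 54550 m/s; transfer-perihelion v_p = √[μ(2/r₁ − 1/a_t)] = 74950 m/s.
Δv₁ = v_p − v_c1 = 20400 m/s.
= 20.40 km/s.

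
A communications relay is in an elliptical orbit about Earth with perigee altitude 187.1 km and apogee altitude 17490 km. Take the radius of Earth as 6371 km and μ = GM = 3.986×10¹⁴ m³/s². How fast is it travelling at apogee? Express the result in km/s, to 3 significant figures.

v ≈ 2.68 km/s

r_p = 6371 + 187.1 = 6558.1 km = 6.5581×10⁶ m.
r_a = 6371 + 17490 = 23861 km = 2.3861×10⁷ m.
Semi-major axis a = (r_p + r_a)/2 = 15210 km = 1.521×10⁷ m.
Vis-viva: v² = μ(2/r − 1/a) = 3.986×10¹⁴ × (8.382×10⁻⁸ − 6.575×10⁻⁸) = 7.203×10⁶ m²/s².
v = 2684 m/s = 2.684 km/s.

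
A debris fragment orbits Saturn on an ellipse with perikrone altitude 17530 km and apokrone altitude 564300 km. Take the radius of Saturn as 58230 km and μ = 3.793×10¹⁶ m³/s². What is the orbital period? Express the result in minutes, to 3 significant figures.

T ≈ 3510 minutes

r_p = 58230 + 17530 = 75760 km = 7.5760×10⁷ m.
r_a = 58230 + 564300 = 622530 km = 6.2253×10⁸ m.
Semi-major axis a = (r_p + r_a)/2 = (75760 + 6.2253×10⁵)/2 = 3.4914×10⁵ km = 3.491×10⁸ m.
By Kepler's third law T = 2π√(a³/μ) = 2π × 3.350×10⁴ = 2.105×10⁵ s.
= 3508 minutes.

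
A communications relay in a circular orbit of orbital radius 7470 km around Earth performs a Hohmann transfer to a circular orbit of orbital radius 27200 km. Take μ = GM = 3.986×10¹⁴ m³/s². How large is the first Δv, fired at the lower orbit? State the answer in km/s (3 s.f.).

r₁ = 7470 km = 7.470×10⁶ m.
r₂ = 27200 km = 2.720×10⁷ m.
Transfer ellipse a_t = (r₁ + r₂)/2 = 1.734×10⁷ m.
At r₁: circular v_c1 = √(μ/r₁) = 7305 m/s; transfer-perigee v_p = √[μ(2/r₁ − 1/a_t)] = 9150 m/s.
Δv₁ = v_p − v_c1 = 1845 m/s.
= 1.845 km/s.

Δv ≈ 1.85 km/s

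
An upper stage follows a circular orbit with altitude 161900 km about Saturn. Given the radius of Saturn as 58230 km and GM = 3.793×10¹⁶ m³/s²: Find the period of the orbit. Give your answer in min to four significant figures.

r = 58230 + 161900 = 220130 km = 2.2013×10⁸ m.
Kepler's third law: T = 2π√(r³/μ) = 2π√((2.201×10⁸)³ / 3.793×10¹⁶).
r³/μ = 2.812×10⁸ s², so T = 2π × 1.677×10⁴ = 1.054×10⁵ s.
Converting: 1.054×10⁵ s ÷ 60.00 = 1756 min.

T ≈ 1756 min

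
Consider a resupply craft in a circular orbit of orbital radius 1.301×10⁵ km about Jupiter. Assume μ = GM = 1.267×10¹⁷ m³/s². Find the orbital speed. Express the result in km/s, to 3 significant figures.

v ≈ 31.2 km/s

r = 1.301×10⁵ km = 1.301×10⁸ m.
For a circular orbit v = √(μ/r) = √(1.267×10¹⁷ / 1.301×10⁸) = √(9.739×10⁸) = 31210 m/s.
That is 31.21 km/s.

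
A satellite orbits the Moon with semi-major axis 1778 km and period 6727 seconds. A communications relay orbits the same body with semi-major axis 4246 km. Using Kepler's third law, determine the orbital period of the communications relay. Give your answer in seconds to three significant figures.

T₂ ≈ 24800 seconds

Kepler's third law: T² ∝ a³, so T₂ = T₁ (a₂/a₁)^(3/2).
a₂/a₁ = 2.388, (a₂/a₁)^(3/2) = 3.690.
T₂ = 6727 × 3.690 = 24830 seconds.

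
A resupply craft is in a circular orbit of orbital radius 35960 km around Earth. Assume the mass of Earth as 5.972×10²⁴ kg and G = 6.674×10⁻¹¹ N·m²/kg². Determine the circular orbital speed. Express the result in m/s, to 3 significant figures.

v ≈ 3330 m/s

μ = GM = 6.674×10⁻¹¹ × 5.972×10²⁴ = 3.986×10¹⁴ m³/s².
r = 35960 km = 3.596×10⁷ m.
For a circular orbit v = √(μ/r) = √(3.986×10¹⁴ / 3.596×10⁷) = √(1.108×10⁷) = 3329 m/s.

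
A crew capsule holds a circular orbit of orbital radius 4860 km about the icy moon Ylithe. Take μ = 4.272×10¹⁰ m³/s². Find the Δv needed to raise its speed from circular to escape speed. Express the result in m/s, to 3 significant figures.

Δv ≈ 38.8 m/s

r = 4860 km = 4.860×10⁶ m.
Circular speed v_c = √(μ/r) = 93.76 m/s.
Escape speed v_esc = √(2μ/r) = √2 × v_c = 132.6 m/s.
Δv = v_esc − v_c = 38.83 m/s.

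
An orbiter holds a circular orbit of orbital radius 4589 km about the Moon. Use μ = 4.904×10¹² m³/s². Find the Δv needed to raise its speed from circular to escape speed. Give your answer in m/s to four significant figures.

Δv ≈ 428.2 m/s

r = 4589 km = 4.589×10⁶ m.
Circular speed v_c = √(μ/r) = 1034 m/s.
Escape speed v_esc = √(2μ/r) = √2 × v_c = 1462 m/s.
Δv = v_esc − v_c = 428.2 m/s.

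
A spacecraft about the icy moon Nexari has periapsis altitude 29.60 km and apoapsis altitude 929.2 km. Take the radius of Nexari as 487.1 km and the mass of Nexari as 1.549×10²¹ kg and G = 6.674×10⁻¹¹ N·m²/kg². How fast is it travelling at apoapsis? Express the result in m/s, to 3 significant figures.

v ≈ 198 m/s

μ = GM = 6.674×10⁻¹¹ × 1.549×10²¹ = 1.034×10¹¹ m³/s².
r_p = 487.1 + 29.60 = 516.70 km = 5.1670×10⁵ m.
r_a = 487.1 + 929.2 = 1416.3 km = 1.4163×10⁶ m.
Semi-major axis a = (r_p + r_a)/2 = 966.50 km = 9.665×10⁵ m.
Vis-viva: v² = μ(2/r − 1/a) = 1.034×10¹¹ × (1.412×10⁻⁶ − 1.035×10⁻⁶) = 3.902×10⁴ m²/s².
v = 197.5 m/s.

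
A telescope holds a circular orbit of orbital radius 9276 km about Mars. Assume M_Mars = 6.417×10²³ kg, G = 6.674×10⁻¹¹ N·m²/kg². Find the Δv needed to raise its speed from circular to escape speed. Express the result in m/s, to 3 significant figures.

Δv ≈ 890 m/s

μ = GM = 6.674×10⁻¹¹ × 6.417×10²³ = 4.283×10¹³ m³/s².
r = 9276 km = 9.276×10⁶ m.
Circular speed v_c = √(μ/r) = 2149 m/s.
Escape speed v_esc = √(2μ/r) = √2 × v_c = 3039 m/s.
Δv = v_esc − v_c = 890.0 m/s.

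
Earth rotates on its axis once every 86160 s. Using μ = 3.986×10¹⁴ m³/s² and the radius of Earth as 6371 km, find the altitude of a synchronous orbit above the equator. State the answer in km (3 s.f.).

h_sync ≈ 35800 km

A synchronous orbit has period T, so by Kepler's third law a = (μT²/4π²)^(1/3).
μT²/4π² = 3.986×10¹⁴ × (8.616×10⁴)² / 39.48 = 7.495×10²² m³.
a = 4.216×10⁷ m = 42163 km.
Altitude h = a − R = 42163 − 6371 = 35792 km.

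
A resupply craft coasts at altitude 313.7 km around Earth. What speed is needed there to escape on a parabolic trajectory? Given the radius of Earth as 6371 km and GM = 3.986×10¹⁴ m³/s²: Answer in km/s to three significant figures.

r = 6371 + 313.7 = 6684.7 km = 6.6847×10⁶ m.
Escape speed v_esc = √(2μ/r) = √(2 × 3.986×10¹⁴ / 6.685×10⁶) = √(1.193×10⁸) = 10920 m/s.
= 10.92 km/s.

v_esc ≈ 10.9 km/s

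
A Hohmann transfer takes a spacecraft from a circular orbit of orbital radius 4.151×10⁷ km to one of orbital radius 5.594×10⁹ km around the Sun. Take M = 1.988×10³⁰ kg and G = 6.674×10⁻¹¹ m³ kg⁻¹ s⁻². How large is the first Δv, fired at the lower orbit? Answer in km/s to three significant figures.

Δv ≈ 23.1 km/s

μ = GM = 6.674×10⁻¹¹ × 1.988×10³⁰ = 1.327×10²⁰ m³/s².
r₁ = 4.151×10⁷ km = 4.151×10¹⁰ m.
r₂ = 5.594×10⁹ km = 5.594×10¹² m.
Transfer ellipse a_t = (r₁ + r₂)/2 = 2.818×10¹² m.
At r₁: circular v_c1 = √(μ/r₁) = 56540 m/s; transfer-perihelion v_p = √[μ(2/r₁ − 1/a_t)] = 79660 m/s.
Δv₁ = v_p − v_c1 = 23120 m/s.
= 23.12 km/s.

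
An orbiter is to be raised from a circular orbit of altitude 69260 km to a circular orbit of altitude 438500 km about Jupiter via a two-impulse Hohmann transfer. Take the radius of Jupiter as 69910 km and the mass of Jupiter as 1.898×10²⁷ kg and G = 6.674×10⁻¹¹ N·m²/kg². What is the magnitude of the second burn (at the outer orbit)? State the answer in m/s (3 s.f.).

μ = GM = 6.674×10⁻¹¹ × 1.898×10²⁷ = 1.267×10¹⁷ m³/s².
r₁ = 69910 + 69260 = 139170 km = 1.3917×10⁸ m.
r₂ = 69910 + 438500 = 508410 km = 5.0841×10⁸ m.
Transfer ellipse a_t = (r₁ + r₂)/2 = 3.238×10⁸ m.
At r₁: circular v_c1 = √(μ/r₁) = 30170 m/s; transfer-perijove v_p = √[μ(2/r₁ − 1/a_t)] = 37800 m/s.
At r₂: circular v_c2 = √(μ/r₂) = 15780 m/s; transfer-apojove v_a = √[μ(2/r₂ − 1/a_t)] = 10350 m/s.
Δv₂ = v_c2 − v_a = 5436 m/s.

Δv ≈ 5440 m/s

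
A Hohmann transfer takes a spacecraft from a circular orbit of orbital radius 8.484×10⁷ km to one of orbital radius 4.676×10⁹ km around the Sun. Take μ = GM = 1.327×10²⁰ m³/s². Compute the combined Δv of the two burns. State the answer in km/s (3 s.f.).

r₁ = 8.484×10⁷ km = 8.484×10¹⁰ m.
r₂ = 4.676×10⁹ km = 4.676×10¹² m.
Transfer ellipse a_t = (r₁ + r₂)/2 = 2.380×10¹² m.
At r₁: circular v_c1 = √(μ/r₁) = 39550 m/s; transfer-perihelion v_p = √[μ(2/r₁ − 1/a_t)] = 55430 m/s.
Δv₁ = v_p − v_c1 = 15880 m/s.
At r₂: circular v_c2 = √(μ/r₂) = 5327 m/s; transfer-aphelion v_a = √[μ(2/r₂ − 1/a_t)] = 1006 m/s.
Δv₂ = v_c2 − v_a = 4321 m/s.
Total Δv = Δv₁ + Δv₂ = 20200 m/s = 20.20 km/s.

Δv_total ≈ 20.2 km/s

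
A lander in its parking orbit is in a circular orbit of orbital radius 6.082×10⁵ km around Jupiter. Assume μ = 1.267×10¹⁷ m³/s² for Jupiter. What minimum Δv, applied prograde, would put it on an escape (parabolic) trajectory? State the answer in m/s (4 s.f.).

r = 6.082×10⁵ km = 6.082×10⁸ m.
Circular speed v_c = √(μ/r) = 14430 m/s.
Escape speed v_esc = √(2μ/r) = √2 × v_c = 20410 m/s.
Δv = v_esc − v_c = 5978 m/s.

Δv ≈ 5978 m/s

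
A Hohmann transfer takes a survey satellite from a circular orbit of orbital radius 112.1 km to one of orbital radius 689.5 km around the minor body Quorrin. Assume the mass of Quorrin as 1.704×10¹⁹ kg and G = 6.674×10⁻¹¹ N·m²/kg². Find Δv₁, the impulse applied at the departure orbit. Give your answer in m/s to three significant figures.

Δv ≈ 31.4 m/s

μ = GM = 6.674×10⁻¹¹ × 1.704×10¹⁹ = 1.137×10⁹ m³/s².
r₁ = 112.1 km = 1.121×10⁵ m.
r₂ = 689.5 km = 6.895×10⁵ m.
Transfer ellipse a_t = (r₁ + r₂)/2 = 4.008×10⁵ m.
At r₁: circular v_c1 = √(μ/r₁) = 100.7 m/s; transfer-periapsis v_p = √[μ(2/r₁ − 1/a_t)] = 132.1 m/s.
Δv₁ = v_p − v_c1 = 31.39 m/s.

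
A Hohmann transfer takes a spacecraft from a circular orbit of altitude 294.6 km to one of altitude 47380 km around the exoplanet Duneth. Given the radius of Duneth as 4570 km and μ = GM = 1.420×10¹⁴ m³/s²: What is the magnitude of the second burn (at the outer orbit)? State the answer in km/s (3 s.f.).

Δv ≈ 0.969 km/s

r₁ = 4570 + 294.6 = 4864.6 km = 4.8646×10⁶ m.
r₂ = 4570 + 47380 = 51950 km = 5.1950×10⁷ m.
Transfer ellipse a_t = (r₁ + r₂)/2 = 2.841×10⁷ m.
At r₁: circular v_c1 = √(μ/r₁) = 5403 m/s; transfer-periapsis v_p = √[μ(2/r₁ − 1/a_t)] = 7306 m/s.
At r₂: circular v_c2 = √(μ/r₂) = 1653 m/s; transfer-apoapsis v_a = √[μ(2/r₂ − 1/a_t)] = 684.2 m/s.
Δv₂ = v_c2 − v_a = 969.1 m/s.
= 0.9691 km/s.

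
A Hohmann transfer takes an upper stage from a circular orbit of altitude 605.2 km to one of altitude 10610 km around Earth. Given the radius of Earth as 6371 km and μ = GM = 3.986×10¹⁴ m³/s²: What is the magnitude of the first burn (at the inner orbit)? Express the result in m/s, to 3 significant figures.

Δv ≈ 1440 m/s

r₁ = 6371 + 605.2 = 6976.2 km = 6.9762×10⁶ m.
r₂ = 6371 + 10610 = 16981 km = 1.6981×10⁷ m.
Transfer ellipse a_t = (r₁ + r₂)/2 = 1.198×10⁷ m.
At r₁: circular v_c1 = √(μ/r₁) = 7559 m/s; transfer-perigee v_p = √[μ(2/r₁ − 1/a_t)] = 9000 m/s.
Δv₁ = v_p − v_c1 = 1441 m/s.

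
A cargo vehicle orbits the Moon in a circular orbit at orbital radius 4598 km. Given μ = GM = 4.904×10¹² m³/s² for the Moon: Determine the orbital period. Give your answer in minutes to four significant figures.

r = 4598 km = 4.598×10⁶ m.
Kepler's third law: T = 2π√(r³/μ) = 2π√((4.598×10⁶)³ / 4.904×10¹²).
r³/μ = 1.982×10⁷ s², so T = 2π × 4.452×10³ = 2.797×10⁴ s.
Converting: 2.797×10⁴ s ÷ 60.00 = 466.2 minutes.

T ≈ 466.2 minutes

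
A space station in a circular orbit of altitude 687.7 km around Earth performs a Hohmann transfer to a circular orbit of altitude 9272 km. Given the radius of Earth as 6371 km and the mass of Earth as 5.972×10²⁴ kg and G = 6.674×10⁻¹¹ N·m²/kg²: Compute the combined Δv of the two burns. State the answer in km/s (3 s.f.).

μ = GM = 6.674×10⁻¹¹ × 5.972×10²⁴ = 3.986×10¹⁴ m³/s².
r₁ = 6371 + 687.7 = 7058.7 km = 7.0587×10⁶ m.
r₂ = 6371 + 9272 = 15643 km = 1.5643×10⁷ m.
Transfer ellipse a_t = (r₁ + r₂)/2 = 1.135×10⁷ m.
At r₁: circular v_c1 = √(μ/r₁) = 7514 m/s; transfer-perigee v_p = √[μ(2/r₁ − 1/a_t)] = 8821 m/s.
Δv₁ = v_p − v_c1 = 1307 m/s.
At r₂: circular v_c2 = √(μ/r₂) = 5048 m/s; transfer-apogee v_a = √[μ(2/r₂ − 1/a_t)] = 3981 m/s.
Δv₂ = v_c2 − v_a = 1067 m/s.
Total Δv = Δv₁ + Δv₂ = 2374 m/s = 2.374 km/s.

Δv_total ≈ 2.37 km/s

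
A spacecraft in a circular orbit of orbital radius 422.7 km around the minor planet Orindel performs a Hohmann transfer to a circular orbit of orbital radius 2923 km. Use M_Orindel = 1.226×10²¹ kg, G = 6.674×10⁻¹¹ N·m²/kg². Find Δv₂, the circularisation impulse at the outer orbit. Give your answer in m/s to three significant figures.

μ = GM = 6.674×10⁻¹¹ × 1.226×10²¹ = 8.182×10¹⁰ m³/s².
r₁ = 422.7 km = 4.227×10⁵ m.
r₂ = 2923 km = 2.923×10⁶ m.
Transfer ellipse a_t = (r₁ + r₂)/2 = 1.673×10⁶ m.
At r₁: circular v_c1 = √(μ/r₁) = 440.0 m/s; transfer-periapsis v_p = √[μ(2/r₁ − 1/a_t)] = 581.6 m/s.
At r₂: circular v_c2 = √(μ/r₂) = 167.3 m/s; transfer-apoapsis v_a = √[μ(2/r₂ − 1/a_t)] = 84.10 m/s.
Δv₂ = v_c2 − v_a = 83.21 m/s.

Δv ≈ 83.2 m/s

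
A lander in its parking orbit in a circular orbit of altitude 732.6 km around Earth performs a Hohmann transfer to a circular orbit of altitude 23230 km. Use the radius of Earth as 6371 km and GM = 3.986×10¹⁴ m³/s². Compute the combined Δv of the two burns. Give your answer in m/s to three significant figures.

Δv_total ≈ 3410 m/s

r₁ = 6371 + 732.6 = 7103.6 km = 7.1036×10⁶ m.
r₂ = 6371 + 23230 = 29601 km = 2.9601×10⁷ m.
Transfer ellipse a_t = (r₁ + r₂)/2 = 1.835×10⁷ m.
At r₁: circular v_c1 = √(μ/r₁) = 7491 m/s; transfer-perigee v_p = √[μ(2/r₁ − 1/a_t)] = 9513 m/s.
Δv₁ = v_p − v_c1 = 2023 m/s.
At r₂: circular v_c2 = √(μ/r₂) = 3670 m/s; transfer-apogee v_a = √[μ(2/r₂ − 1/a_t)] = 2283 m/s.
Δv₂ = v_c2 − v_a = 1387 m/s.
Total Δv = Δv₁ + Δv₂ = 3409 m/s.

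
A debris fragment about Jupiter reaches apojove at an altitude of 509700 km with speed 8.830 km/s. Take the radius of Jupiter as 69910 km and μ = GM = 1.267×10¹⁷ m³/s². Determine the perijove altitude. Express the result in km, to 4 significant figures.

r_a = 69910 + 509700 = 5.7961×10⁵ km = 5.796×10⁸ m.
Specific energy ε = v²/2 − μ/r = -1.796×10⁸ J/kg, so a = −μ/(2ε) = 3.527×10⁸ m.
The apsides satisfy r_p + r_a = 2a, so the perijove radius is 2a − r_a = 1.258×10⁸ m = 1.2580×10⁵ km.
Perijove altitude = 1.2580×10⁵ − 69910 = 55894 km.

perijove altitude ≈ 55890 km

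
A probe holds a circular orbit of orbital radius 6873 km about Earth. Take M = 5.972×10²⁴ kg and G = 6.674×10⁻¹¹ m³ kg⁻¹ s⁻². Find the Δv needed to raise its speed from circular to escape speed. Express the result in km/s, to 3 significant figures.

μ = GM = 6.674×10⁻¹¹ × 5.972×10²⁴ = 3.986×10¹⁴ m³/s².
r = 6873 km = 6.873×10⁶ m.
Circular speed v_c = √(μ/r) = 7615 m/s.
Escape speed v_esc = √(2μ/r) = √2 × v_c = 10770 m/s.
Δv = v_esc − v_c = 3154 m/s = 3.154 km/s.

Δv ≈ 3.15 km/s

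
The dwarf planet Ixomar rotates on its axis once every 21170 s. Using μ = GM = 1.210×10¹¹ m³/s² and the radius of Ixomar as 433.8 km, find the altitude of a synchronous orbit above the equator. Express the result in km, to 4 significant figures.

h_sync ≈ 677.8 km

A synchronous orbit has period T, so by Kepler's third law a = (μT²/4π²)^(1/3).
μT²/4π² = 1.210×10¹¹ × (2.117×10⁴)² / 39.48 = 1.374×10¹⁸ m³.
a = 1.112×10⁶ m = 1111.6 km.
Altitude h = a − R = 1111.6 − 433.8 = 677.82 km.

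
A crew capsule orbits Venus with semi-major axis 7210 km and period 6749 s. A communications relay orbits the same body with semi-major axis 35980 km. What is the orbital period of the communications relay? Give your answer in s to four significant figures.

Kepler's third law: T² ∝ a³, so T₂ = T₁ (a₂/a₁)^(3/2).
a₂/a₁ = 4.990, (a₂/a₁)^(3/2) = 11.15.
T₂ = 6749 × 11.15 = 75240 s.

T₂ ≈ 75240 s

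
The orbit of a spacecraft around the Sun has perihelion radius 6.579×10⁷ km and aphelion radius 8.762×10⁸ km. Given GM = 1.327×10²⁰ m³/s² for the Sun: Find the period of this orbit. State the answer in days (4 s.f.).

Semi-major axis a = (r_p + r_a)/2 = (6.5790×10⁷ + 8.7620×10⁸)/2 = 4.7100×10⁸ km = 4.710×10¹¹ m.
By Kepler's third law T = 2π√(a³/μ) = 2π × 2.806×10⁷ = 1.763×10⁸ s.
= 2041 days.

T ≈ 2041 days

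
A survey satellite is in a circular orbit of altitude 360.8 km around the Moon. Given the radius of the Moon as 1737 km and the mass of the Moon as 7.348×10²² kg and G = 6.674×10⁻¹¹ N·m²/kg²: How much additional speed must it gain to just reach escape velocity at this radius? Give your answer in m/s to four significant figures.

Δv ≈ 633.3 m/s

μ = GM = 6.674×10⁻¹¹ × 7.348×10²² = 4.904×10¹² m³/s².
r = 1737 + 360.8 = 2097.8 km = 2.0978×10⁶ m.
Circular speed v_c = √(μ/r) = 1529 m/s.
Escape speed v_esc = √(2μ/r) = √2 × v_c = 2162 m/s.
Δv = v_esc − v_c = 633.3 m/s.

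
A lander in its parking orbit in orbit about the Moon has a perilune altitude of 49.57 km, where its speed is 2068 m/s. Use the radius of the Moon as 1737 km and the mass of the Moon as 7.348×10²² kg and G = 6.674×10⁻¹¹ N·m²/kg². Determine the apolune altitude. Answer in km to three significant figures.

μ = GM = 6.674×10⁻¹¹ × 7.348×10²² = 4.904×10¹² m³/s².
r_p = 1737 + 49.57 = 1786.6 km = 1.787×10⁶ m.
Specific energy ε = v²/2 − μ/r = -6.066×10⁵ J/kg, so a = −μ/(2ε) = 4.042×10⁶ m.
The apsides satisfy r_p + r_a = 2a, so the apolune radius is 2a − r_p = 6.297×10⁶ m = 6297.3 km.
Apolune altitude = 6297.3 − 1737 = 4560.3 km.

apolune altitude ≈ 4560 km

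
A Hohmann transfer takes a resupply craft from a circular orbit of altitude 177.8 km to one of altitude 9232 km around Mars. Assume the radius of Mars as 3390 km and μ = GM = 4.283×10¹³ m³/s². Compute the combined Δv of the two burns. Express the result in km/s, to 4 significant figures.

Δv_total ≈ 1.481 km/s

r₁ = 3390 + 177.8 = 3567.8 km = 3.5678×10⁶ m.
r₂ = 3390 + 9232 = 12622 km = 1.2622×10⁷ m.
Transfer ellipse a_t = (r₁ + r₂)/2 = 8.095×10⁶ m.
At r₁: circular v_c1 = √(μ/r₁) = 3465 m/s; transfer-periapsis v_p = √[μ(2/r₁ − 1/a_t)] = 4326 m/s.
Δv₁ = v_p − v_c1 = 861.7 m/s.
At r₂: circular v_c2 = √(μ/r₂) = 1842 m/s; transfer-apoapsis v_a = √[μ(2/r₂ − 1/a_t)] = 1223 m/s.
Δv₂ = v_c2 − v_a = 619.1 m/s.
Total Δv = Δv₁ + Δv₂ = 1481 m/s = 1.481 km/s.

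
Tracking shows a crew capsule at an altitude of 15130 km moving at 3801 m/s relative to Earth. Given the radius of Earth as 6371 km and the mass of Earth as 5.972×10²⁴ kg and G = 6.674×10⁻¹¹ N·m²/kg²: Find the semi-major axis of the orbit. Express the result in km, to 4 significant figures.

a ≈ 17610 km

μ = GM = 6.674×10⁻¹¹ × 5.972×10²⁴ = 3.986×10¹⁴ m³/s².
r = 6371 + 15130 = 21501 km = 2.150×10⁷ m.
Specific orbital energy ε = v²/2 − μ/r = (3801)²/2 − 3.986×10¹⁴/2.150×10⁷ = -1.131×10⁷ J/kg.
Since ε = −μ/(2a), a = −μ/(2ε) = 1.761×10⁷ m = 17615 km.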